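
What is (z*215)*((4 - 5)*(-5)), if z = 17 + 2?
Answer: 20425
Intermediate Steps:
z = 19
(z*215)*((4 - 5)*(-5)) = (19*215)*((4 - 5)*(-5)) = 4085*(-1*(-5)) = 4085*5 = 20425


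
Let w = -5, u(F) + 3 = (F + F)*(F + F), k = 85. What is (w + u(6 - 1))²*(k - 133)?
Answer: -406272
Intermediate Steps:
u(F) = -3 + 4*F² (u(F) = -3 + (F + F)*(F + F) = -3 + (2*F)*(2*F) = -3 + 4*F²)
(w + u(6 - 1))²*(k - 133) = (-5 + (-3 + 4*(6 - 1)²))²*(85 - 133) = (-5 + (-3 + 4*5²))²*(-48) = (-5 + (-3 + 4*25))²*(-48) = (-5 + (-3 + 100))²*(-48) = (-5 + 97)²*(-48) = 92²*(-48) = 8464*(-48) = -406272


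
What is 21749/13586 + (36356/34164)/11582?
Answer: 537893764948/335988104283 ≈ 1.6009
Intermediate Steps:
21749/13586 + (36356/34164)/11582 = 21749*(1/13586) + (36356*(1/34164))*(1/11582) = 21749/13586 + (9089/8541)*(1/11582) = 21749/13586 + 9089/98921862 = 537893764948/335988104283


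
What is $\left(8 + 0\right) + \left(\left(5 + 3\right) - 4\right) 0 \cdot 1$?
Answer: $8$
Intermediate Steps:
$\left(8 + 0\right) + \left(\left(5 + 3\right) - 4\right) 0 \cdot 1 = 8 + \left(8 - 4\right) 0 \cdot 1 = 8 + 4 \cdot 0 \cdot 1 = 8 + 0 \cdot 1 = 8 + 0 = 8$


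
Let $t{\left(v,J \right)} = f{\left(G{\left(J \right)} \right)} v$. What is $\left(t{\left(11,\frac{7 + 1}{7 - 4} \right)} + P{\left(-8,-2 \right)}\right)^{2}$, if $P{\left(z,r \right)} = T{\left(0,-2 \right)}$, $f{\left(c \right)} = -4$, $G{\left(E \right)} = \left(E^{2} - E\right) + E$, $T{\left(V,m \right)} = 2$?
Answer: $1764$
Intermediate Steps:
$G{\left(E \right)} = E^{2}$
$P{\left(z,r \right)} = 2$
$t{\left(v,J \right)} = - 4 v$
$\left(t{\left(11,\frac{7 + 1}{7 - 4} \right)} + P{\left(-8,-2 \right)}\right)^{2} = \left(\left(-4\right) 11 + 2\right)^{2} = \left(-44 + 2\right)^{2} = \left(-42\right)^{2} = 1764$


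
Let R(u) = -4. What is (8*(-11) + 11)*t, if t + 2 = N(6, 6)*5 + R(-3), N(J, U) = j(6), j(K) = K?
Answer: -1848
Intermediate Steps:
N(J, U) = 6
t = 24 (t = -2 + (6*5 - 4) = -2 + (30 - 4) = -2 + 26 = 24)
(8*(-11) + 11)*t = (8*(-11) + 11)*24 = (-88 + 11)*24 = -77*24 = -1848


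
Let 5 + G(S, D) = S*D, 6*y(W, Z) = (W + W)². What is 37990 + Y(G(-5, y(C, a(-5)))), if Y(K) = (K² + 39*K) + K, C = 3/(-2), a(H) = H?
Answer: 150585/4 ≈ 37646.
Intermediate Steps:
C = -3/2 (C = 3*(-½) = -3/2 ≈ -1.5000)
y(W, Z) = 2*W²/3 (y(W, Z) = (W + W)²/6 = (2*W)²/6 = (4*W²)/6 = 2*W²/3)
G(S, D) = -5 + D*S (G(S, D) = -5 + S*D = -5 + D*S)
Y(K) = K² + 40*K
37990 + Y(G(-5, y(C, a(-5)))) = 37990 + (-5 + (2*(-3/2)²/3)*(-5))*(40 + (-5 + (2*(-3/2)²/3)*(-5))) = 37990 + (-5 + ((⅔)*(9/4))*(-5))*(40 + (-5 + ((⅔)*(9/4))*(-5))) = 37990 + (-5 + (3/2)*(-5))*(40 + (-5 + (3/2)*(-5))) = 37990 + (-5 - 15/2)*(40 + (-5 - 15/2)) = 37990 - 25*(40 - 25/2)/2 = 37990 - 25/2*55/2 = 37990 - 1375/4 = 150585/4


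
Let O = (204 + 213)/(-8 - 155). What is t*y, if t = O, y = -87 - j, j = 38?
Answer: 52125/163 ≈ 319.79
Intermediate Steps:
y = -125 (y = -87 - 1*38 = -87 - 38 = -125)
O = -417/163 (O = 417/(-163) = 417*(-1/163) = -417/163 ≈ -2.5583)
t = -417/163 ≈ -2.5583
t*y = -417/163*(-125) = 52125/163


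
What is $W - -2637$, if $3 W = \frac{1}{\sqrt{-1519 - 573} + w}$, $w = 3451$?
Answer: $\frac{94231824574}{35734479} - \frac{2 i \sqrt{523}}{35734479} \approx 2637.0 - 1.28 \cdot 10^{-6} i$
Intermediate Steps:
$W = \frac{1}{3 \left(3451 + 2 i \sqrt{523}\right)}$ ($W = \frac{1}{3 \left(\sqrt{-1519 - 573} + 3451\right)} = \frac{1}{3 \left(\sqrt{-2092} + 3451\right)} = \frac{1}{3 \left(2 i \sqrt{523} + 3451\right)} = \frac{1}{3 \left(3451 + 2 i \sqrt{523}\right)} \approx 9.6573 \cdot 10^{-5} - 1.28 \cdot 10^{-6} i$)
$W - -2637 = \left(\frac{3451}{35734479} - \frac{2 i \sqrt{523}}{35734479}\right) - -2637 = \left(\frac{3451}{35734479} - \frac{2 i \sqrt{523}}{35734479}\right) + 2637 = \frac{94231824574}{35734479} - \frac{2 i \sqrt{523}}{35734479}$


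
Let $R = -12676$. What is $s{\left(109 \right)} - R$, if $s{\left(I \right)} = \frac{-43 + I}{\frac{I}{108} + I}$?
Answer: $\frac{150610684}{11881} \approx 12677.0$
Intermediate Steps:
$s{\left(I \right)} = \frac{108 \left(-43 + I\right)}{109 I}$ ($s{\left(I \right)} = \frac{-43 + I}{I \frac{1}{108} + I} = \frac{-43 + I}{\frac{I}{108} + I} = \frac{-43 + I}{\frac{109}{108} I} = \left(-43 + I\right) \frac{108}{109 I} = \frac{108 \left(-43 + I\right)}{109 I}$)
$s{\left(109 \right)} - R = \frac{108 \left(-43 + 109\right)}{109 \cdot 109} - -12676 = \frac{108}{109} \cdot \frac{1}{109} \cdot 66 + 12676 = \frac{7128}{11881} + 12676 = \frac{150610684}{11881}$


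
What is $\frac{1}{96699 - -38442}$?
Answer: $\frac{1}{135141} \approx 7.3997 \cdot 10^{-6}$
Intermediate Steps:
$\frac{1}{96699 - -38442} = \frac{1}{96699 + 38442} = \frac{1}{135141}$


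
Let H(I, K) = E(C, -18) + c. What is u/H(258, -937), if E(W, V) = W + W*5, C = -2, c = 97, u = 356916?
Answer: 356916/85 ≈ 4199.0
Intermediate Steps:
E(W, V) = 6*W (E(W, V) = W + 5*W = 6*W)
H(I, K) = 85 (H(I, K) = 6*(-2) + 97 = -12 + 97 = 85)
u/H(258, -937) = 356916/85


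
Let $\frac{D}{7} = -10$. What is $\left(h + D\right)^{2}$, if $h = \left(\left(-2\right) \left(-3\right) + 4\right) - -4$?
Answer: $3136$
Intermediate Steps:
$D = -70$ ($D = 7 \left(-10\right) = -70$)
$h = 14$ ($h = \left(6 + 4\right) + 4 = 10 + 4 = 14$)
$\left(h + D\right)^{2} = \left(14 - 70\right)^{2} = \left(-56\right)^{2} = 3136$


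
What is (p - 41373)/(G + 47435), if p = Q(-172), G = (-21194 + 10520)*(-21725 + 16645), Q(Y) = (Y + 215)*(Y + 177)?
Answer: -41158/54271355 ≈ -0.00075837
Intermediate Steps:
Q(Y) = (177 + Y)*(215 + Y) (Q(Y) = (215 + Y)*(177 + Y) = (177 + Y)*(215 + Y))
G = 54223920 (G = -10674*(-5080) = 54223920)
p = 215 (p = 38055 + (-172)² + 392*(-172) = 38055 + 29584 - 67424 = 215)
(p - 41373)/(G + 47435) = (215 - 41373)/(54223920 + 47435) = -41158/54271355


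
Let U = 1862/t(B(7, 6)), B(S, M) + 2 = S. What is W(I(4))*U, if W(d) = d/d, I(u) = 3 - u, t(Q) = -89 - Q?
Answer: -931/47 ≈ -19.809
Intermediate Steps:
B(S, M) = -2 + S
U = -931/47 (U = 1862/(-89 - (-2 + 7)) = 1862/(-89 - 1*5) = 1862/(-89 - 5) = 1862/(-94) = 1862*(-1/94) = -931/47 ≈ -19.809)
W(d) = 1
W(I(4))*U = 1*(-931/47) = -931/47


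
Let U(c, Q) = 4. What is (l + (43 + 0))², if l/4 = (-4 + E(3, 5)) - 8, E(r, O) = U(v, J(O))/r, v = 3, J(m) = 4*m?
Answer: ⅑ ≈ 0.11111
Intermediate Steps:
E(r, O) = 4/r
l = -128/3 (l = 4*((-4 + 4/3) - 8) = 4*(-8/3 - 8) = 4*(-32/3) = -128/3 ≈ -42.667)
(l + (43 + 0))² = (-128/3 + (43 + 0))² = (-128/3 + 43)² = (⅓)² = ⅑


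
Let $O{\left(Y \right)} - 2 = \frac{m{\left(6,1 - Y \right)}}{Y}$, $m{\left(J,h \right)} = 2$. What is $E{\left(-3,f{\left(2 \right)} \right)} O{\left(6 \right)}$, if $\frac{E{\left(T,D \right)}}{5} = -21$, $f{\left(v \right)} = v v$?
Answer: $-245$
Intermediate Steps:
$f{\left(v \right)} = v^{2}$
$E{\left(T,D \right)} = -105$ ($E{\left(T,D \right)} = 5 \left(-21\right) = -105$)
$O{\left(Y \right)} = 2 + \frac{2}{Y}$
$E{\left(-3,f{\left(2 \right)} \right)} O{\left(6 \right)} = - 105 \left(2 + \frac{2}{6}\right) = - 105 \left(2 + 2 \cdot \frac{1}{6}\right) = - 105 \left(2 + \frac{1}{3}\right) = \left(-105\right) \frac{7}{3} = -245$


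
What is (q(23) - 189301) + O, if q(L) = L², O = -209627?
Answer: -398399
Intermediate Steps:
(q(23) - 189301) + O = (23² - 189301) - 209627 = (529 - 189301) - 209627 = -188772 - 209627 = -398399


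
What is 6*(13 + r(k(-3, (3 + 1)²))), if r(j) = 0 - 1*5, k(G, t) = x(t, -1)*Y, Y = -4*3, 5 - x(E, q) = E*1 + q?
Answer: 48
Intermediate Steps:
x(E, q) = 5 - E - q (x(E, q) = 5 - (E*1 + q) = 5 - (E + q) = 5 + (-E - q) = 5 - E - q)
Y = -12
k(G, t) = -72 + 12*t (k(G, t) = (5 - t - 1*(-1))*(-12) = (5 - t + 1)*(-12) = (6 - t)*(-12) = -72 + 12*t)
r(j) = -5 (r(j) = 0 - 5 = -5)
6*(13 + r(k(-3, (3 + 1)²))) = 6*(13 - 5) = 6*8 = 48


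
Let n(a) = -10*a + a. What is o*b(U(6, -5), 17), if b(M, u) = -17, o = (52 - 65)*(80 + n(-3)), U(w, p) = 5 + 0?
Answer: 23647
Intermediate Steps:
U(w, p) = 5
n(a) = -9*a
o = -1391 (o = (52 - 65)*(80 - 9*(-3)) = -13*(80 + 27) = -13*107 = -1391)
o*b(U(6, -5), 17) = -1391*(-17) = 23647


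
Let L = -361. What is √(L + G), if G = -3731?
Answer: 2*I*√1023 ≈ 63.969*I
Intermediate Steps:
√(L + G) = √(-361 - 3731) = √(-4092) = 2*I*√1023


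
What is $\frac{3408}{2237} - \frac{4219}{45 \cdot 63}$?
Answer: $\frac{223777}{6341895} \approx 0.035286$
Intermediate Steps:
$\frac{3408}{2237} - \frac{4219}{45 \cdot 63} = 3408 \cdot \frac{1}{2237} - \frac{4219}{2835} = \frac{3408}{2237} - \frac{4219}{2835} = \frac{223777}{6341895}$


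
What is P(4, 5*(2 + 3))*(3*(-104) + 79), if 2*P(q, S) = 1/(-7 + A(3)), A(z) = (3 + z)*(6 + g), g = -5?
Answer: 233/2 ≈ 116.50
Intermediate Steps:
A(z) = 3 + z (A(z) = (3 + z)*(6 - 5) = (3 + z)*1 = 3 + z)
P(q, S) = -½ (P(q, S) = 1/(2*(-7 + (3 + 3))) = 1/(2*(-7 + 6)) = (½)/(-1) = (½)*(-1) = -½)
P(4, 5*(2 + 3))*(3*(-104) + 79) = -(3*(-104) + 79)/2 = -(-312 + 79)/2 = -½*(-233) = 233/2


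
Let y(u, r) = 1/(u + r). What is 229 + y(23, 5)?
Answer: 6413/28 ≈ 229.04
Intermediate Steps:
y(u, r) = 1/(r + u)
229 + y(23, 5) = 229 + 1/(5 + 23) = 229 + 1/28 = 6413/28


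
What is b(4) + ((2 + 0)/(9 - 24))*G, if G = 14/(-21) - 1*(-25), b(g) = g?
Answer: 34/45 ≈ 0.75556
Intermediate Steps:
G = 73/3 (G = 14*(-1/21) + 25 = -⅔ + 25 = 73/3 ≈ 24.333)
b(4) + ((2 + 0)/(9 - 24))*G = 4 + ((2 + 0)/(9 - 24))*(73/3) = 4 + (2/(-15))*(73/3) = 4 + (2*(-1/15))*(73/3) = 4 - 2/15*73/3 = 4 - 146/45 = 34/45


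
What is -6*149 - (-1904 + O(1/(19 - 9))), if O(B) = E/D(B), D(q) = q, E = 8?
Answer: 930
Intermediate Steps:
O(B) = 8/B
-6*149 - (-1904 + O(1/(19 - 9))) = -6*149 - (-1904 + 8/(1/(19 - 9))) = -894 - (-1904 + 8/(1/10)) = -894 - (-1904 + 8*10) = -894 - (-1904 + 80) = -894 - 1*(-1824) = -894 + 1824 = 930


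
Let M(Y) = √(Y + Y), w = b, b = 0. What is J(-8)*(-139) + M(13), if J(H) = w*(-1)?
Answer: √26 ≈ 5.0990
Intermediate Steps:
w = 0
M(Y) = √2*√Y (M(Y) = √(2*Y) = √2*√Y)
J(H) = 0 (J(H) = 0*(-1) = 0)
J(-8)*(-139) + M(13) = 0*(-139) + √2*√13 = 0 + √26 = √26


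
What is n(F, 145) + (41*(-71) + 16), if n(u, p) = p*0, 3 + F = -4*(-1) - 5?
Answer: -2895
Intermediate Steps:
F = -4 (F = -3 + (-4*(-1) - 5) = -3 + (4 - 5) = -3 - 1 = -4)
n(u, p) = 0
n(F, 145) + (41*(-71) + 16) = 0 + (41*(-71) + 16) = 0 + (-2911 + 16) = 0 - 2895 = -2895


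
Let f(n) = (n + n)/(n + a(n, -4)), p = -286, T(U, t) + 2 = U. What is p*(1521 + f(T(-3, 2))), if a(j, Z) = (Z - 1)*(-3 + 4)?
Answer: -435292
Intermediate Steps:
T(U, t) = -2 + U
a(j, Z) = -1 + Z (a(j, Z) = (-1 + Z)*1 = -1 + Z)
f(n) = 2*n/(-5 + n) (f(n) = (n + n)/(n + (-1 - 4)) = (2*n)/(n - 5) = (2*n)/(-5 + n) = 2*n/(-5 + n))
p*(1521 + f(T(-3, 2))) = -286*(1521 + 2*(-2 - 3)/(-5 + (-2 - 3))) = -286*(1521 + 2*(-5)/(-5 - 5)) = -286*(1521 + 2*(-5)/(-10)) = -286*(1521 + 2*(-5)*(-1/10)) = -286*(1521 + 1) = -286*1522 = -435292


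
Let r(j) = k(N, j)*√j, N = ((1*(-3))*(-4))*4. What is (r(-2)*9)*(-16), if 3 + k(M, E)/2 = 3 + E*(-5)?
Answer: -2880*I*√2 ≈ -4072.9*I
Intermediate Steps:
N = 48 (N = -3*(-4)*4 = 12*4 = 48)
k(M, E) = -10*E (k(M, E) = -6 + 2*(3 + E*(-5)) = -6 + 2*(3 - 5*E) = -6 + (6 - 10*E) = -10*E)
r(j) = -10*j^(3/2) (r(j) = (-10*j)*√j = -10*j^(3/2))
(r(-2)*9)*(-16) = (-(-20)*I*√2*9)*(-16) = ((20*I*√2)*9)*(-16) = (180*I*√2)*(-16) = -2880*I*√2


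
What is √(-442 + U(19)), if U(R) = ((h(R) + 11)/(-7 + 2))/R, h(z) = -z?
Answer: I*√3988290/95 ≈ 21.022*I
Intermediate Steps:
U(R) = (-11/5 + R/5)/R (U(R) = ((-R + 11)/(-7 + 2))/R = ((11 - R)/(-5))/R = ((11 - R)*(-⅕))/R = (-11/5 + R/5)/R)
√(-442 + U(19)) = √(-442 + (⅕)*(-11 + 19)/19) = √(-442 + (⅕)*(1/19)*8) = √(-442 + 8/95) = √(-41982/95) = I*√3988290/95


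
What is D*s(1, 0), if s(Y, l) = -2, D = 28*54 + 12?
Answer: -3048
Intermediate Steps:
D = 1524 (D = 1512 + 12 = 1524)
D*s(1, 0) = 1524*(-2) = -3048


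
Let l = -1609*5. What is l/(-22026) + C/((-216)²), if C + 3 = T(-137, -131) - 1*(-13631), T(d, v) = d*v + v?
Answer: 44497211/42818544 ≈ 1.0392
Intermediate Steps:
l = -8045
T(d, v) = v + d*v
C = 31444 (C = -3 + (-131*(1 - 137) - 1*(-13631)) = -3 + (-131*(-136) + 13631) = -3 + (17816 + 13631) = -3 + 31447 = 31444)
l/(-22026) + C/((-216)²) = -8045/(-22026) + 31444/((-216)²) = -8045*(-1/22026) + 31444/46656 = 8045/22026 + 31444*(1/46656) = 8045/22026 + 7861/11664 = 44497211/42818544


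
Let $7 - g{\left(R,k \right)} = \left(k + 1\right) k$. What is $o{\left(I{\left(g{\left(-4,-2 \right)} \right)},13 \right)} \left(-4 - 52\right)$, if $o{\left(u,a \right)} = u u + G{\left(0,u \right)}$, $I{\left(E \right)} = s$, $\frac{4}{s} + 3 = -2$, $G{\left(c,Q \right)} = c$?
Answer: $- \frac{896}{25} \approx -35.84$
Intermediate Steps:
$s = - \frac{4}{5}$ ($s = \frac{4}{-3 - 2} = \frac{4}{-5} = 4 \left(- \frac{1}{5}\right) = - \frac{4}{5} \approx -0.8$)
$g{\left(R,k \right)} = 7 - k \left(1 + k\right)$ ($g{\left(R,k \right)} = 7 - \left(k + 1\right) k = 7 - \left(1 + k\right) k = 7 - k \left(1 + k\right)$)
$I{\left(E \right)} = - \frac{4}{5}$
$o{\left(u,a \right)} = u^{2}$ ($o{\left(u,a \right)} = u u + 0 = u^{2} + 0 = u^{2}$)
$o{\left(I{\left(g{\left(-4,-2 \right)} \right)},13 \right)} \left(-4 - 52\right) = \left(- \frac{4}{5}\right)^{2} \left(-4 - 52\right) = \frac{16}{25} \left(-56\right) = - \frac{896}{25}$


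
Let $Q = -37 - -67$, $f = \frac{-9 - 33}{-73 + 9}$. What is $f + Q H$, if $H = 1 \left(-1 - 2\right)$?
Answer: $- \frac{2859}{32} \approx -89.344$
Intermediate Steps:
$f = \frac{21}{32}$ ($f = - \frac{42}{-64} = \left(-42\right) \left(- \frac{1}{64}\right) = \frac{21}{32} \approx 0.65625$)
$H = -3$ ($H = 1 \left(-3\right) = -3$)
$Q = 30$ ($Q = -37 + 67 = 30$)
$f + Q H = \frac{21}{32} + 30 \left(-3\right) = \frac{21}{32} - 90 = - \frac{2859}{32}$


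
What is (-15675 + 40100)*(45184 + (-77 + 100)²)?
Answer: 1116540025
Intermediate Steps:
(-15675 + 40100)*(45184 + (-77 + 100)²) = 24425*(45184 + 23²) = 24425*(45184 + 529) = 24425*45713 = 1116540025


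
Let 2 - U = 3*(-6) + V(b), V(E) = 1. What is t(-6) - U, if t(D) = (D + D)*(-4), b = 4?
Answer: 29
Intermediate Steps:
t(D) = -8*D (t(D) = (2*D)*(-4) = -8*D)
U = 19 (U = 2 - (3*(-6) + 1) = 2 - (-18 + 1) = 2 - 1*(-17) = 2 + 17 = 19)
t(-6) - U = -8*(-6) - 1*19 = 48 - 19 = 29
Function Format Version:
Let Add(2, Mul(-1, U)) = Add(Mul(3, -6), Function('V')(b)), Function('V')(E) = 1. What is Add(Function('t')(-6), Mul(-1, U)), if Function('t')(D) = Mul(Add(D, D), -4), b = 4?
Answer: 29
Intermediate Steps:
Function('t')(D) = Mul(-8, D) (Function('t')(D) = Mul(Mul(2, D), -4) = Mul(-8, D))
U = 19 (U = Add(2, Mul(-1, Add(Mul(3, -6), 1))) = Add(2, Mul(-1, Add(-18, 1))) = Add(2, Mul(-1, -17)) = Add(2, 17) = 19)
Add(Function('t')(-6), Mul(-1, U)) = Add(Mul(-8, -6), Mul(-1, 19)) = Add(48, -19) = 29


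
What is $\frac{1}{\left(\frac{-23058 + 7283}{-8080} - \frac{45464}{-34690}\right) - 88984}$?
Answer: $- \frac{28029520}{2494087349293} \approx -1.1238 \cdot 10^{-5}$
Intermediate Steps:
$\frac{1}{\left(\frac{-23058 + 7283}{-8080} - \frac{45464}{-34690}\right) - 88984} = \frac{1}{\left(\left(-15775\right) \left(- \frac{1}{8080}\right) - - \frac{22732}{17345}\right) - 88984} = \frac{1}{\left(\frac{3155}{1616} + \frac{22732}{17345}\right) - 88984} = \frac{1}{\frac{91458387}{28029520} - 88984} = \frac{1}{- \frac{2494087349293}{28029520}} = - \frac{28029520}{2494087349293}$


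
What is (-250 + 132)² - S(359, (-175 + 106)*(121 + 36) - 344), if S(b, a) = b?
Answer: 13565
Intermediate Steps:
(-250 + 132)² - S(359, (-175 + 106)*(121 + 36) - 344) = (-250 + 132)² - 1*359 = (-118)² - 359 = 13924 - 359 = 13565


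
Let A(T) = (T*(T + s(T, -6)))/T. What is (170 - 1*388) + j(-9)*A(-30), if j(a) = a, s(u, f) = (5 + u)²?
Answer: -5573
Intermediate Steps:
A(T) = T + (5 + T)² (A(T) = (T*(T + (5 + T)²))/T = T + (5 + T)²)
(170 - 1*388) + j(-9)*A(-30) = (170 - 1*388) - 9*(-30 + (5 - 30)²) = (170 - 388) - 9*(-30 + (-25)²) = -218 - 9*(-30 + 625) = -218 - 9*595 = -218 - 5355 = -5573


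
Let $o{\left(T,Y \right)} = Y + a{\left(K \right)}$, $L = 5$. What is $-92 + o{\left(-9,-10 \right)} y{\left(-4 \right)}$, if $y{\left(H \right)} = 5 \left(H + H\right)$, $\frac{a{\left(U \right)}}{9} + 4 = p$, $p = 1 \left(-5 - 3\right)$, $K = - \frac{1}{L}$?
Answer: $4628$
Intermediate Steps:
$K = - \frac{1}{5} \approx -0.2$
$p = -8$ ($p = 1 \left(-8\right) = -8$)
$a{\left(U \right)} = -108$ ($a{\left(U \right)} = -36 + 9 \left(-8\right) = -36 - 72 = -108$)
$o{\left(T,Y \right)} = -108 + Y$ ($o{\left(T,Y \right)} = Y - 108 = -108 + Y$)
$y{\left(H \right)} = 10 H$ ($y{\left(H \right)} = 5 \cdot 2 H = 10 H$)
$-92 + o{\left(-9,-10 \right)} y{\left(-4 \right)} = -92 + \left(-108 - 10\right) 10 \left(-4\right) = -92 - -4720 = -92 + 4720 = 4628$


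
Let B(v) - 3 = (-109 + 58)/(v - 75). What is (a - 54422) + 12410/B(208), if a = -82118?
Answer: -22932695/174 ≈ -1.3180e+5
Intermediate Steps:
B(v) = 3 - 51/(-75 + v) (B(v) = 3 + (-109 + 58)/(v - 75) = 3 - 51/(-75 + v))
(a - 54422) + 12410/B(208) = (-82118 - 54422) + 12410/((3*(-92 + 208)/(-75 + 208))) = -136540 + 12410/((3*116/133)) = -136540 + 12410/((3*(1/133)*116)) = -136540 + 12410/(348/133) = -136540 + 12410*(133/348) = -136540 + 825265/174 = -22932695/174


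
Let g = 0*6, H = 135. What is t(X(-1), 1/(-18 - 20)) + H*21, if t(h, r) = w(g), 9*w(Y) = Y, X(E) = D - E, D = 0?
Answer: 2835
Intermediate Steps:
X(E) = -E (X(E) = 0 - E = -E)
g = 0
w(Y) = Y/9
t(h, r) = 0 (t(h, r) = (1/9)*0 = 0)
t(X(-1), 1/(-18 - 20)) + H*21 = 0 + 135*21 = 0 + 2835 = 2835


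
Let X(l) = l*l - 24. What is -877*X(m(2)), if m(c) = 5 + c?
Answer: -21925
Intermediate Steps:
X(l) = -24 + l² (X(l) = l² - 24 = -24 + l²)
-877*X(m(2)) = -877*(-24 + (5 + 2)²) = -877*(-24 + 7²) = -877*(-24 + 49) = -877*25 = -21925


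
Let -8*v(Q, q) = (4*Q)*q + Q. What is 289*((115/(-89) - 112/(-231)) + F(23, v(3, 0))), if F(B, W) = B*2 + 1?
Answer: 39208052/2937 ≈ 13350.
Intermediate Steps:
v(Q, q) = -Q/8 - Q*q/2 (v(Q, q) = -((4*Q)*q + Q)/8 = -(4*Q*q + Q)/8 = -(Q + 4*Q*q)/8 = -Q/8 - Q*q/2)
F(B, W) = 1 + 2*B (F(B, W) = 2*B + 1 = 1 + 2*B)
289*((115/(-89) - 112/(-231)) + F(23, v(3, 0))) = 289*((115/(-89) - 112/(-231)) + (1 + 2*23)) = 289*((115*(-1/89) - 112*(-1/231)) + (1 + 46)) = 289*((-115/89 + 16/33) + 47) = 289*(-2371/2937 + 47) = 289*(135668/2937) = 39208052/2937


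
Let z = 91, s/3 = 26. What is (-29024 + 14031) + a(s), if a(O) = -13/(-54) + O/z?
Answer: -5666939/378 ≈ -14992.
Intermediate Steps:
s = 78 (s = 3*26 = 78)
a(O) = 13/54 + O/91 (a(O) = -13/(-54) + O/91 = -13*(-1/54) + O*(1/91) = 13/54 + O/91)
(-29024 + 14031) + a(s) = (-29024 + 14031) + (13/54 + (1/91)*78) = -14993 + (13/54 + 6/7) = -14993 + 415/378 = -5666939/378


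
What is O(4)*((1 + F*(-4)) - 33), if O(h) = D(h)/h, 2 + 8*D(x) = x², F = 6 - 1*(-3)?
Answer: -119/4 ≈ -29.750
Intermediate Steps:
F = 9 (F = 6 + 3 = 9)
D(x) = -¼ + x²/8
O(h) = (-¼ + h²/8)/h
O(4)*((1 + F*(-4)) - 33) = ((⅛)*(-2 + 4²)/4)*((1 + 9*(-4)) - 33) = ((⅛)*(¼)*(-2 + 16))*((1 - 36) - 33) = ((⅛)*(¼)*14)*(-35 - 33) = (7/16)*(-68) = -119/4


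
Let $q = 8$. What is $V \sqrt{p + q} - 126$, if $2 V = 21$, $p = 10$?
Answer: $-126 + \frac{63 \sqrt{2}}{2} \approx -81.452$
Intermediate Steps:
$V = \frac{21}{2}$ ($V = \frac{1}{2} \cdot 21 = \frac{21}{2} \approx 10.5$)
$V \sqrt{p + q} - 126 = \frac{21 \sqrt{10 + 8}}{2} - 126 = \frac{21 \sqrt{18}}{2} - 126 = \frac{21 \cdot 3 \sqrt{2}}{2} - 126 = \frac{63 \sqrt{2}}{2} - 126 = -126 + \frac{63 \sqrt{2}}{2}$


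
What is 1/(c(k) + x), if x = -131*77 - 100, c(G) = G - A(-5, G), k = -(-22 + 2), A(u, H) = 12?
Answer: -1/10179 ≈ -9.8241e-5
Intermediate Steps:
k = 20 (k = -1*(-20) = 20)
c(G) = -12 + G (c(G) = G - 1*12 = G - 12 = -12 + G)
x = -10187 (x = -10087 - 100 = -10187)
1/(c(k) + x) = 1/((-12 + 20) - 10187) = 1/(8 - 10187) = 1/(-10179) = -1/10179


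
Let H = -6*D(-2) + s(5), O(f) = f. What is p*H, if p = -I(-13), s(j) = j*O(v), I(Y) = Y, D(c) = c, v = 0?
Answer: 156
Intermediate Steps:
s(j) = 0 (s(j) = j*0 = 0)
H = 12 (H = -6*(-2) + 0 = 12 + 0 = 12)
p = 13 (p = -1*(-13) = 13)
p*H = 13*12 = 156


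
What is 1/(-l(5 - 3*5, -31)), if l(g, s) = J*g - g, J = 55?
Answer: 1/540 ≈ 0.0018519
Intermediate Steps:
l(g, s) = 54*g (l(g, s) = 55*g - g = 54*g)
1/(-l(5 - 3*5, -31)) = 1/(-54*(5 - 3*5)) = 1/(-54*(5 - 15)) = 1/(-54*(-10)) = 1/(-1*(-540)) = 1/540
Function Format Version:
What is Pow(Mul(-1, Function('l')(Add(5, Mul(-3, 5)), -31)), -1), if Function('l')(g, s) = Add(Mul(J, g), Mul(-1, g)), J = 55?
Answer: Rational(1, 540) ≈ 0.0018519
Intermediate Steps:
Function('l')(g, s) = Mul(54, g) (Function('l')(g, s) = Add(Mul(55, g), Mul(-1, g)) = Mul(54, g))
Pow(Mul(-1, Function('l')(Add(5, Mul(-3, 5)), -31)), -1) = Pow(Mul(-1, Mul(54, Add(5, Mul(-3, 5)))), -1) = Pow(Mul(-1, Mul(54, Add(5, -15))), -1) = Pow(Mul(-1, Mul(54, -10)), -1) = Pow(Mul(-1, -540), -1) = Pow(540, -1) = Rational(1, 540)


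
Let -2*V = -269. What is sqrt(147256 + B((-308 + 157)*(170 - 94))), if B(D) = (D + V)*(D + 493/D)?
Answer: sqrt(17160692842952182)/11476 ≈ 11415.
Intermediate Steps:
V = 269/2 (V = -1/2*(-269) = 269/2 ≈ 134.50)
B(D) = (269/2 + D)*(D + 493/D) (B(D) = (D + 269/2)*(D + 493/D) = (269/2 + D)*(D + 493/D))
sqrt(147256 + B((-308 + 157)*(170 - 94))) = sqrt(147256 + (493 + ((-308 + 157)*(170 - 94))**2 + 269*((-308 + 157)*(170 - 94))/2 + 132617/(2*(((-308 + 157)*(170 - 94)))))) = sqrt(147256 + (493 + (-151*76)**2 + 269*(-151*76)/2 + 132617/(2*((-151*76))))) = sqrt(147256 + (493 + (-11476)**2 + (269/2)*(-11476) + (132617/2)/(-11476))) = sqrt(147256 + (493 + 131698576 - 1543522 + (132617/2)*(-1/11476))) = sqrt(147256 + (493 + 131698576 - 1543522 - 132617/22952)) = sqrt(147256 + 2987329982127/22952) = sqrt(2990709801839/22952) = sqrt(17160692842952182)/11476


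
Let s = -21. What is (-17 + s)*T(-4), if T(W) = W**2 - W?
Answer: -760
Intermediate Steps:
(-17 + s)*T(-4) = (-17 - 21)*(-4*(-1 - 4)) = -(-152)*(-5) = -38*20 = -760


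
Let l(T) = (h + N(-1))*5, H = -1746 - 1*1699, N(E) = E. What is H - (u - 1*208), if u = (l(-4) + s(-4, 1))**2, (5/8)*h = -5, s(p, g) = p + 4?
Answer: -5262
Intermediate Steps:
s(p, g) = 4 + p
h = -8 (h = (8/5)*(-5) = -8)
H = -3445 (H = -1746 - 1699 = -3445)
l(T) = -45 (l(T) = (-8 - 1)*5 = -9*5 = -45)
u = 2025 (u = (-45 + (4 - 4))**2 = (-45 + 0)**2 = (-45)**2 = 2025)
H - (u - 1*208) = -3445 - (2025 - 1*208) = -3445 - (2025 - 208) = -3445 - 1*1817 = -3445 - 1817 = -5262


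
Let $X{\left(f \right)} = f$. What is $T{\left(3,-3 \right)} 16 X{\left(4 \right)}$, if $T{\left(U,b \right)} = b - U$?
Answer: $-384$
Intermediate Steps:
$T{\left(3,-3 \right)} 16 X{\left(4 \right)} = \left(-3 - 3\right) 16 \cdot 4 = \left(-6\right) 16 \cdot 4 = \left(-96\right) 4 = -384$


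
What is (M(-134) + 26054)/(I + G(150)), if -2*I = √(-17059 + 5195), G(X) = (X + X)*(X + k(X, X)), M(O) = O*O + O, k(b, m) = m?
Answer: 1974420000/4050001483 + 21938*I*√2966/4050001483 ≈ 0.48751 + 0.000295*I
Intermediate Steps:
M(O) = O + O² (M(O) = O² + O = O + O²)
G(X) = 4*X² (G(X) = (X + X)*(X + X) = (2*X)*(2*X) = 4*X²)
I = -I*√2966 (I = -√(-17059 + 5195)/2 = -I*√2966 ≈ -54.461*I)
(M(-134) + 26054)/(I + G(150)) = (-134*(1 - 134) + 26054)/(-I*√2966 + 4*150²) = (-134*(-133) + 26054)/(-I*√2966 + 4*22500) = (17822 + 26054)/(-I*√2966 + 90000) = 43876/(90000 - I*√2966)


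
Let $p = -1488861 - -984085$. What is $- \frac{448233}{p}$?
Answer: $\frac{448233}{504776} \approx 0.88798$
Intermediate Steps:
$p = -504776$ ($p = -1488861 + 984085 = -504776$)
$- \frac{448233}{p} = - \frac{448233}{-504776} = \left(-448233\right) \left(- \frac{1}{504776}\right) = \frac{448233}{504776}$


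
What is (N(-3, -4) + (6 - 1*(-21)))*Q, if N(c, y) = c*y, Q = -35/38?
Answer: -1365/38 ≈ -35.921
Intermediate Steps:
Q = -35/38 (Q = -35*1/38 = -35/38 ≈ -0.92105)
(N(-3, -4) + (6 - 1*(-21)))*Q = (-3*(-4) + (6 - 1*(-21)))*(-35/38) = (12 + (6 + 21))*(-35/38) = (12 + 27)*(-35/38) = 39*(-35/38) = -1365/38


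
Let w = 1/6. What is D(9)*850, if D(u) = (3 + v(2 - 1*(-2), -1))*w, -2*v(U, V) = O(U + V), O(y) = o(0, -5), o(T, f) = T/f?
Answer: 425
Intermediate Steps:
w = ⅙ ≈ 0.16667
O(y) = 0 (O(y) = 0/(-5) = 0*(-⅕) = 0)
v(U, V) = 0 (v(U, V) = -½*0 = 0)
D(u) = ½ (D(u) = (3 + 0)*(⅙) = 3*(⅙) = ½)
D(9)*850 = (½)*850 = 425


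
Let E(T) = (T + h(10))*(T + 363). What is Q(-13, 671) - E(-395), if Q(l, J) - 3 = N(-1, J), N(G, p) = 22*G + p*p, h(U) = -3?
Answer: 437486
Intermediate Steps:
N(G, p) = p² + 22*G (N(G, p) = 22*G + p² = p² + 22*G)
Q(l, J) = -19 + J² (Q(l, J) = 3 + (J² + 22*(-1)) = 3 + (J² - 22) = 3 + (-22 + J²) = -19 + J²)
E(T) = (-3 + T)*(363 + T) (E(T) = (T - 3)*(T + 363) = (-3 + T)*(363 + T))
Q(-13, 671) - E(-395) = (-19 + 671²) - (-1089 + (-395)² + 360*(-395)) = (-19 + 450241) - (-1089 + 156025 - 142200) = 450222 - 1*12736 = 450222 - 12736 = 437486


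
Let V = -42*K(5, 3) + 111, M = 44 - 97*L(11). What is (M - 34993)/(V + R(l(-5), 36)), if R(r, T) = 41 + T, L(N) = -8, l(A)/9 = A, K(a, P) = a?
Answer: 34173/22 ≈ 1553.3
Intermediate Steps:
l(A) = 9*A
M = 820 (M = 44 - 97*(-8) = 44 + 776 = 820)
V = -99 (V = -42*5 + 111 = -210 + 111 = -99)
(M - 34993)/(V + R(l(-5), 36)) = (820 - 34993)/(-99 + (41 + 36)) = -34173/(-99 + 77) = -34173/(-22) = -34173*(-1/22) = 34173/22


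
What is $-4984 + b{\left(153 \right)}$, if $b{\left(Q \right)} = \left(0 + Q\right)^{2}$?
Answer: $18425$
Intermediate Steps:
$b{\left(Q \right)} = Q^{2}$
$-4984 + b{\left(153 \right)} = -4984 + 153^{2} = -4984 + 23409 = 18425$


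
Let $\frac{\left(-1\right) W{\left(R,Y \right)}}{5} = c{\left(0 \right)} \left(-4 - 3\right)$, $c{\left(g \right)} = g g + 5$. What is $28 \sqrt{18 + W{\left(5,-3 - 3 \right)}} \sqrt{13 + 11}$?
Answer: $56 \sqrt{1158} \approx 1905.6$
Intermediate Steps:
$c{\left(g \right)} = 5 + g^{2}$ ($c{\left(g \right)} = g^{2} + 5 = 5 + g^{2}$)
$W{\left(R,Y \right)} = 175$ ($W{\left(R,Y \right)} = - 5 \left(5 + 0^{2}\right) \left(-4 - 3\right) = - 5 \left(5 + 0\right) \left(-7\right) = - 5 \cdot 5 \left(-7\right) = \left(-5\right) \left(-35\right) = 175$)
$28 \sqrt{18 + W{\left(5,-3 - 3 \right)}} \sqrt{13 + 11} = 28 \sqrt{18 + 175} \sqrt{13 + 11} = 28 \sqrt{193} \sqrt{24} = 28 \sqrt{193} \cdot 2 \sqrt{6} = 56 \sqrt{1158}$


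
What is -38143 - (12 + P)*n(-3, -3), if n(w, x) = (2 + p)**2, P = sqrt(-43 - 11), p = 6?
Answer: -38911 - 192*I*sqrt(6) ≈ -38911.0 - 470.3*I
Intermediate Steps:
P = 3*I*sqrt(6) (P = sqrt(-54) = 3*I*sqrt(6) ≈ 7.3485*I)
n(w, x) = 64 (n(w, x) = (2 + 6)**2 = 8**2 = 64)
-38143 - (12 + P)*n(-3, -3) = -38143 - (12 + 3*I*sqrt(6))*64 = -38143 - (768 + 192*I*sqrt(6)) = -38143 + (-768 - 192*I*sqrt(6)) = -38911 - 192*I*sqrt(6)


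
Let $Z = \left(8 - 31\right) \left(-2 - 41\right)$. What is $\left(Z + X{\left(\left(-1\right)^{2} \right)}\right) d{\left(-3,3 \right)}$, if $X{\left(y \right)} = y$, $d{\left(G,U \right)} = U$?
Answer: $2970$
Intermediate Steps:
$Z = 989$ ($Z = \left(-23\right) \left(-43\right) = 989$)
$\left(Z + X{\left(\left(-1\right)^{2} \right)}\right) d{\left(-3,3 \right)} = \left(989 + \left(-1\right)^{2}\right) 3 = \left(989 + 1\right) 3 = 990 \cdot 3 = 2970$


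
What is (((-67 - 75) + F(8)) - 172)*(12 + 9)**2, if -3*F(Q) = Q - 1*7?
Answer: -138621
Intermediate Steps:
F(Q) = 7/3 - Q/3 (F(Q) = -(Q - 1*7)/3 = -(Q - 7)/3 = -(-7 + Q)/3 = 7/3 - Q/3)
(((-67 - 75) + F(8)) - 172)*(12 + 9)**2 = (((-67 - 75) + (7/3 - 1/3*8)) - 172)*(12 + 9)**2 = ((-142 + (7/3 - 8/3)) - 172)*21**2 = ((-142 - 1/3) - 172)*441 = (-427/3 - 172)*441 = -943/3*441 = -138621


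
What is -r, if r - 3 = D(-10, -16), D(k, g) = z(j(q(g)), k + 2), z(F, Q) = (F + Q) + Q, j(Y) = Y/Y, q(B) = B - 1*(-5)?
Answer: 12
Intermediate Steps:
q(B) = 5 + B (q(B) = B + 5 = 5 + B)
j(Y) = 1
z(F, Q) = F + 2*Q
D(k, g) = 5 + 2*k (D(k, g) = 1 + 2*(k + 2) = 1 + 2*(2 + k) = 1 + (4 + 2*k) = 5 + 2*k)
r = -12 (r = 3 + (5 + 2*(-10)) = 3 + (5 - 20) = 3 - 15 = -12)
-r = -1*(-12) = 12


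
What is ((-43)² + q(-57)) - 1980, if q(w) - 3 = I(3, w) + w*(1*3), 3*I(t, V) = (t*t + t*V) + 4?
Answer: -1055/3 ≈ -351.67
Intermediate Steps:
I(t, V) = 4/3 + t²/3 + V*t/3 (I(t, V) = ((t*t + t*V) + 4)/3 = ((t² + V*t) + 4)/3 = (4 + t² + V*t)/3 = 4/3 + t²/3 + V*t/3)
q(w) = 22/3 + 4*w (q(w) = 3 + ((4/3 + (⅓)*3² + (⅓)*w*3) + w*(1*3)) = 3 + ((4/3 + (⅓)*9 + w) + w*3) = 3 + ((4/3 + 3 + w) + 3*w) = 3 + ((13/3 + w) + 3*w) = 3 + (13/3 + 4*w) = 22/3 + 4*w)
((-43)² + q(-57)) - 1980 = ((-43)² + (22/3 + 4*(-57))) - 1980 = (1849 + (22/3 - 228)) - 1980 = (1849 - 662/3) - 1980 = 4885/3 - 1980 = -1055/3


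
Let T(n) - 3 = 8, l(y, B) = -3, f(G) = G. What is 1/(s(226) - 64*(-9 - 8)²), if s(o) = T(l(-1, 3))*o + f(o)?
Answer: -1/15784 ≈ -6.3355e-5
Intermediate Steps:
T(n) = 11 (T(n) = 3 + 8 = 11)
s(o) = 12*o (s(o) = 11*o + o = 12*o)
1/(s(226) - 64*(-9 - 8)²) = 1/(12*226 - 64*(-9 - 8)²) = 1/(2712 - 64*(-17)²) = 1/(2712 - 64*289) = 1/(2712 - 18496) = 1/(-15784) = -1/15784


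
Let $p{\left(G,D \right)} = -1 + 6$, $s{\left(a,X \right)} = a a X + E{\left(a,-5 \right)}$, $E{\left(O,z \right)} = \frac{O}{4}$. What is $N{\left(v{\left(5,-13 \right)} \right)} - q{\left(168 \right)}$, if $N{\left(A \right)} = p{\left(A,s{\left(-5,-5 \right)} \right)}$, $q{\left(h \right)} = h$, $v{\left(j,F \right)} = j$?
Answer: $-163$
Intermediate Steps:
$E{\left(O,z \right)} = \frac{O}{4}$ ($E{\left(O,z \right)} = O \frac{1}{4} = \frac{O}{4}$)
$s{\left(a,X \right)} = \frac{a}{4} + X a^{2}$ ($s{\left(a,X \right)} = a a X + \frac{a}{4} = a^{2} X + \frac{a}{4} = X a^{2} + \frac{a}{4} = \frac{a}{4} + X a^{2}$)
$p{\left(G,D \right)} = 5$
$N{\left(A \right)} = 5$
$N{\left(v{\left(5,-13 \right)} \right)} - q{\left(168 \right)} = 5 - 168 = -163$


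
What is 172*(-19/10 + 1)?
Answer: -774/5 ≈ -154.80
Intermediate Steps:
172*(-19/10 + 1) = 172*(-9/10) = -774/5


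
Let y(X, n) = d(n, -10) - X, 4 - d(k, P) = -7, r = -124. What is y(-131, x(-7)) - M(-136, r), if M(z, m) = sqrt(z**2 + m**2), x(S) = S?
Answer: 142 - 4*sqrt(2117) ≈ -42.043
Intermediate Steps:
M(z, m) = sqrt(m**2 + z**2)
d(k, P) = 11 (d(k, P) = 4 - 1*(-7) = 4 + 7 = 11)
y(X, n) = 11 - X
y(-131, x(-7)) - M(-136, r) = (11 - 1*(-131)) - sqrt((-124)**2 + (-136)**2) = (11 + 131) - sqrt(15376 + 18496) = 142 - sqrt(33872) = 142 - 4*sqrt(2117)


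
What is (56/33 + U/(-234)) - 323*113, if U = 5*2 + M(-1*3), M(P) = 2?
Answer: -15657365/429 ≈ -36497.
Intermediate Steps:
U = 12 (U = 5*2 + 2 = 10 + 2 = 12)
(56/33 + U/(-234)) - 323*113 = (56/33 + 12/(-234)) - 323*113 = (56*(1/33) + 12*(-1/234)) - 36499 = (56/33 - 2/39) - 36499 = 706/429 - 36499 = -15657365/429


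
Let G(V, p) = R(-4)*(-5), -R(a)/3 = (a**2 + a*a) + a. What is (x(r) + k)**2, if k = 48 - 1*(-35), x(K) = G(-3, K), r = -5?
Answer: 253009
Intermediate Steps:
R(a) = -6*a**2 - 3*a (R(a) = -3*((a**2 + a*a) + a) = -3*((a**2 + a**2) + a) = -3*(2*a**2 + a) = -3*(a + 2*a**2) = -6*a**2 - 3*a)
G(V, p) = 420 (G(V, p) = -3*(-4)*(1 + 2*(-4))*(-5) = -3*(-4)*(1 - 8)*(-5) = -3*(-4)*(-7)*(-5) = -84*(-5) = 420)
x(K) = 420
k = 83 (k = 48 + 35 = 83)
(x(r) + k)**2 = (420 + 83)**2 = 503**2 = 253009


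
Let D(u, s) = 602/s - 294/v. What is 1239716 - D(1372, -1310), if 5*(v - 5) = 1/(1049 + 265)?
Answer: 3810963761433/3073915 ≈ 1.2398e+6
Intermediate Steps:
v = 32851/6570 (v = 5 + 1/(5*(1049 + 265)) = 5 + (⅕)/1314 = 5 + (⅕)*(1/1314) = 5 + 1/6570 = 32851/6570 ≈ 5.0002)
D(u, s) = -275940/4693 + 602/s (D(u, s) = 602/s - 294/32851/6570 = 602/s - 294*6570/32851 = 602/s - 275940/4693 = -275940/4693 + 602/s)
1239716 - D(1372, -1310) = 1239716 - (-275940/4693 + 602/(-1310)) = 1239716 - (-275940/4693 + 602*(-1/1310)) = 1239716 - (-275940/4693 - 301/655) = 1239716 - 1*(-182153293/3073915) = 1239716 + 182153293/3073915 = 3810963761433/3073915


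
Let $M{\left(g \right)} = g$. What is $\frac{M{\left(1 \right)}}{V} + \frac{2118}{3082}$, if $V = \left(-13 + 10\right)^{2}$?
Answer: $\frac{11072}{13869} \approx 0.79833$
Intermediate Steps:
$V = 9$ ($V = \left(-3\right)^{2} = 9$)
$\frac{M{\left(1 \right)}}{V} + \frac{2118}{3082} = 1 \cdot \frac{1}{9} + \frac{2118}{3082} = 1 \cdot \frac{1}{9} + 2118 \cdot \frac{1}{3082} = \frac{1}{9} + \frac{1059}{1541} = \frac{11072}{13869}$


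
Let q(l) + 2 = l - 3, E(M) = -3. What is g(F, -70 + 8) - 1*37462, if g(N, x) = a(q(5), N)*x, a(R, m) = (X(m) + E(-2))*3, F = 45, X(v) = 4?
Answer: -37648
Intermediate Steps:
q(l) = -5 + l (q(l) = -2 + (l - 3) = -2 + (-3 + l) = -5 + l)
a(R, m) = 3 (a(R, m) = (4 - 3)*3 = 1*3 = 3)
g(N, x) = 3*x
g(F, -70 + 8) - 1*37462 = 3*(-70 + 8) - 1*37462 = 3*(-62) - 37462 = -186 - 37462 = -37648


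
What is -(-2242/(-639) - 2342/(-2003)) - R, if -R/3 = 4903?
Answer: 18820311889/1279917 ≈ 14704.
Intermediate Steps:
R = -14709 (R = -3*4903 = -14709)
-(-2242/(-639) - 2342/(-2003)) - R = -(-2242/(-639) - 2342/(-2003)) - 1*(-14709) = -(-2242*(-1/639) - 2342*(-1/2003)) + 14709 = -(2242/639 + 2342/2003) + 14709 = -1*5987264/1279917 + 14709 = -5987264/1279917 + 14709 = 18820311889/1279917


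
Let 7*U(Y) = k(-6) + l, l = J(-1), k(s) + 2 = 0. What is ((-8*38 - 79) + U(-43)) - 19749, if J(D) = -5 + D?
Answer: -140932/7 ≈ -20133.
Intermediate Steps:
k(s) = -2 (k(s) = -2 + 0 = -2)
l = -6 (l = -5 - 1 = -6)
U(Y) = -8/7 (U(Y) = (-2 - 6)/7 = (⅐)*(-8) = -8/7)
((-8*38 - 79) + U(-43)) - 19749 = ((-8*38 - 79) - 8/7) - 19749 = ((-304 - 79) - 8/7) - 19749 = (-383 - 8/7) - 19749 = -2689/7 - 19749 = -140932/7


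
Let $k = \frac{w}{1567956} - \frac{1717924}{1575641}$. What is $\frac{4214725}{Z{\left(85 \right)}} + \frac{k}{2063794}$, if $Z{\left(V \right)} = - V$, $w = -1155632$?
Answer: $- \frac{31602236624103379350437}{637334609731553253} \approx -49585.0$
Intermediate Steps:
$k = - \frac{1128622600864}{617633939949}$ ($k = - \frac{1155632}{1567956} - \frac{1717924}{1575641} = \left(-1155632\right) \frac{1}{1567956} - \frac{1717924}{1575641} = - \frac{288908}{391989} - \frac{1717924}{1575641} = - \frac{1128622600864}{617633939949} \approx -1.8273$)
$\frac{4214725}{Z{\left(85 \right)}} + \frac{k}{2063794} = \frac{4214725}{\left(-1\right) 85} - \frac{1128622600864}{617633939949 \cdot 2063794} = \frac{4214725}{-85} - \frac{564311300432}{637334609731553253} = 4214725 \left(- \frac{1}{85}\right) - \frac{564311300432}{637334609731553253} = -49585 - \frac{564311300432}{637334609731553253} = - \frac{31602236624103379350437}{637334609731553253}$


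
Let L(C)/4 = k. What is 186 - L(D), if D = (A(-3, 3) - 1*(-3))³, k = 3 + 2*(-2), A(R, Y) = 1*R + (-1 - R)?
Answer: 190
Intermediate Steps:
A(R, Y) = -1 (A(R, Y) = R + (-1 - R) = -1)
k = -1 (k = 3 - 4 = -1)
D = 8 (D = (-1 - 1*(-3))³ = (-1 + 3)³ = 2³ = 8)
L(C) = -4 (L(C) = 4*(-1) = -4)
186 - L(D) = 186 - 1*(-4) = 186 + 4 = 190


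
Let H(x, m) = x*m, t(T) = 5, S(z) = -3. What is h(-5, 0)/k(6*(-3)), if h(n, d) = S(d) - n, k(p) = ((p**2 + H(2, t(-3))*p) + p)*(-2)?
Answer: -1/126 ≈ -0.0079365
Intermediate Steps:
H(x, m) = m*x
k(p) = -22*p - 2*p**2 (k(p) = ((p**2 + (5*2)*p) + p)*(-2) = ((p**2 + 10*p) + p)*(-2) = (p**2 + 11*p)*(-2) = -22*p - 2*p**2)
h(n, d) = -3 - n
h(-5, 0)/k(6*(-3)) = (-3 - 1*(-5))/((-2*6*(-3)*(11 + 6*(-3)))) = (-3 + 5)/((-2*(-18)*(11 - 18))) = 2/((-2*(-18)*(-7))) = 2/(-252) = 2*(-1/252) = -1/126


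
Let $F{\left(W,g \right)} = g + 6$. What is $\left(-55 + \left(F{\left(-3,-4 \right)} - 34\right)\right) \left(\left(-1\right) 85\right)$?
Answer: $7395$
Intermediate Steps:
$F{\left(W,g \right)} = 6 + g$
$\left(-55 + \left(F{\left(-3,-4 \right)} - 34\right)\right) \left(\left(-1\right) 85\right) = \left(-55 + \left(\left(6 - 4\right) - 34\right)\right) \left(\left(-1\right) 85\right) = \left(-55 + \left(2 - 34\right)\right) \left(-85\right) = \left(-55 - 32\right) \left(-85\right) = \left(-87\right) \left(-85\right) = 7395$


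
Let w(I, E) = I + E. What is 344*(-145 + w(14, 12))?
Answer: -40936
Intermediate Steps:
w(I, E) = E + I
344*(-145 + w(14, 12)) = 344*(-145 + (12 + 14)) = 344*(-145 + 26) = 344*(-119) = -40936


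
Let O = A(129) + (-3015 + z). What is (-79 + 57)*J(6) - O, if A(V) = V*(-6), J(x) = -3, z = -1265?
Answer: 5120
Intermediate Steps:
A(V) = -6*V
O = -5054 (O = -6*129 + (-3015 - 1265) = -774 - 4280 = -5054)
(-79 + 57)*J(6) - O = (-79 + 57)*(-3) - 1*(-5054) = -22*(-3) + 5054 = 66 + 5054 = 5120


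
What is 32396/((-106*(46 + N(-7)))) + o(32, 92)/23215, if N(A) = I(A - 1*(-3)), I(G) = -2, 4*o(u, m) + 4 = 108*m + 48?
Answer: -37021823/5413738 ≈ -6.8385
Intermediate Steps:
o(u, m) = 11 + 27*m (o(u, m) = -1 + (108*m + 48)/4 = -1 + (48 + 108*m)/4 = -1 + (12 + 27*m) = 11 + 27*m)
N(A) = -2
32396/((-106*(46 + N(-7)))) + o(32, 92)/23215 = 32396/((-106*(46 - 2))) + (11 + 27*92)/23215 = 32396/((-106*44)) + (11 + 2484)*(1/23215) = 32396/(-4664) + 2495*(1/23215) = 32396*(-1/4664) + 499/4643 = -8099/1166 + 499/4643 = -37021823/5413738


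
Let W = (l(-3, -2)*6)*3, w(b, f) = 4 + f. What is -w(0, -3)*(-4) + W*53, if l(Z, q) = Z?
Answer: -2858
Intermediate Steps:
W = -54 (W = -3*6*3 = -18*3 = -54)
-w(0, -3)*(-4) + W*53 = -(4 - 3)*(-4) - 54*53 = -1*1*(-4) - 2862 = -1*(-4) - 2862 = 4 - 2862 = -2858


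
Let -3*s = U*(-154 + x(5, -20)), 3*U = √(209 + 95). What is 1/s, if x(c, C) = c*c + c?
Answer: 9*√19/9424 ≈ 0.0041628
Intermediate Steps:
U = 4*√19/3 (U = √(209 + 95)/3 = √304/3 = (4*√19)/3 = 4*√19/3 ≈ 5.8119)
x(c, C) = c + c² (x(c, C) = c² + c = c + c²)
s = 496*√19/9 (s = -4*√19/3*(-154 + 5*(1 + 5))/3 = -4*√19/3*(-154 + 5*6)/3 = -4*√19/3*(-154 + 30)/3 = -4*√19/3*(-124)/3 = -(-496)*√19/9 = 496*√19/9 ≈ 240.22)
1/s = 1/(496*√19/9) = 9*√19/9424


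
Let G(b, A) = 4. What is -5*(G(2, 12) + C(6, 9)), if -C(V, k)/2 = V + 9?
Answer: 130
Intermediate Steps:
C(V, k) = -18 - 2*V (C(V, k) = -2*(V + 9) = -2*(9 + V) = -18 - 2*V)
-5*(G(2, 12) + C(6, 9)) = -5*(4 + (-18 - 2*6)) = -5*(4 + (-18 - 12)) = -5*(4 - 30) = -5*(-26) = 130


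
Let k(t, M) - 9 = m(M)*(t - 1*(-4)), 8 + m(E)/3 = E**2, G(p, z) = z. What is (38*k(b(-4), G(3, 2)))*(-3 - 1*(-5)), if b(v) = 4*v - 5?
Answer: 16188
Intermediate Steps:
m(E) = -24 + 3*E**2
b(v) = -5 + 4*v
k(t, M) = 9 + (-24 + 3*M**2)*(4 + t) (k(t, M) = 9 + (-24 + 3*M**2)*(t - 1*(-4)) = 9 + (-24 + 3*M**2)*(t + 4) = 9 + (-24 + 3*M**2)*(4 + t))
(38*k(b(-4), G(3, 2)))*(-3 - 1*(-5)) = (38*(-87 + 12*2**2 + 3*(-5 + 4*(-4))*(-8 + 2**2)))*(-3 - 1*(-5)) = (38*(-87 + 12*4 + 3*(-5 - 16)*(-8 + 4)))*(-3 + 5) = (38*(-87 + 48 + 3*(-21)*(-4)))*2 = (38*(-87 + 48 + 252))*2 = (38*213)*2 = 8094*2 = 16188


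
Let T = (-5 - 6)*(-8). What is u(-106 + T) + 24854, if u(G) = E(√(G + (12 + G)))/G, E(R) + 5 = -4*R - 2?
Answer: 447379/18 + 4*I*√6/9 ≈ 24854.0 + 1.0887*I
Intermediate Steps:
T = 88 (T = -11*(-8) = 88)
E(R) = -7 - 4*R (E(R) = -5 + (-4*R - 2) = -5 + (-2 - 4*R) = -7 - 4*R)
u(G) = (-7 - 4*√(12 + 2*G))/G (u(G) = (-7 - 4*√(G + (12 + G)))/G = (-7 - 4*√(12 + 2*G))/G)
u(-106 + T) + 24854 = (-7 - 4*√(12 + 2*(-106 + 88)))/(-106 + 88) + 24854 = (-7 - 4*√(12 + 2*(-18)))/(-18) + 24854 = -(-7 - 4*√(12 - 36))/18 + 24854 = -(-7 - 8*I*√6)/18 + 24854 = (7/18 + 4*I*√6/9) + 24854 = 447379/18 + 4*I*√6/9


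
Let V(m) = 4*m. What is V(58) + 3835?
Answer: 4067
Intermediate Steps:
V(58) + 3835 = 4*58 + 3835 = 232 + 3835 = 4067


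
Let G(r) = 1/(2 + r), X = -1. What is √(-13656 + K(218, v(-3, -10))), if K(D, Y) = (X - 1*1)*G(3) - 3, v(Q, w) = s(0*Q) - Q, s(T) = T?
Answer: I*√341485/5 ≈ 116.87*I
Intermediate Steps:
v(Q, w) = -Q (v(Q, w) = 0*Q - Q = 0 - Q = -Q)
K(D, Y) = -17/5 (K(D, Y) = (-1 - 1*1)/(2 + 3) - 3 = (-1 - 1)/5 - 3 = -2*⅕ - 3 = -⅖ - 3 = -17/5)
√(-13656 + K(218, v(-3, -10))) = √(-13656 - 17/5) = √(-68297/5) = I*√341485/5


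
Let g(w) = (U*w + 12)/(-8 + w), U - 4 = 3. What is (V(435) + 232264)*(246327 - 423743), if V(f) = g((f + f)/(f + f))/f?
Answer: -125476376843176/3045 ≈ -4.1207e+10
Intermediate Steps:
U = 7 (U = 4 + 3 = 7)
g(w) = (12 + 7*w)/(-8 + w) (g(w) = (7*w + 12)/(-8 + w) = (12 + 7*w)/(-8 + w))
V(f) = -19/(7*f) (V(f) = ((12 + 7*((f + f)/(f + f)))/(-8 + (f + f)/(f + f)))/f = ((12 + 7*((2*f)/((2*f))))/(-8 + (2*f)/((2*f))))/f = ((12 + 7*((2*f)*(1/(2*f))))/(-8 + (2*f)*(1/(2*f))))/f = ((12 + 7*1)/(-8 + 1))/f = ((12 + 7)/(-7))/f = (-⅐*19)/f = -19/(7*f))
(V(435) + 232264)*(246327 - 423743) = (-19/7/435 + 232264)*(246327 - 423743) = (-19/7*1/435 + 232264)*(-177416) = (-19/3045 + 232264)*(-177416) = (707243861/3045)*(-177416) = -125476376843176/3045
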